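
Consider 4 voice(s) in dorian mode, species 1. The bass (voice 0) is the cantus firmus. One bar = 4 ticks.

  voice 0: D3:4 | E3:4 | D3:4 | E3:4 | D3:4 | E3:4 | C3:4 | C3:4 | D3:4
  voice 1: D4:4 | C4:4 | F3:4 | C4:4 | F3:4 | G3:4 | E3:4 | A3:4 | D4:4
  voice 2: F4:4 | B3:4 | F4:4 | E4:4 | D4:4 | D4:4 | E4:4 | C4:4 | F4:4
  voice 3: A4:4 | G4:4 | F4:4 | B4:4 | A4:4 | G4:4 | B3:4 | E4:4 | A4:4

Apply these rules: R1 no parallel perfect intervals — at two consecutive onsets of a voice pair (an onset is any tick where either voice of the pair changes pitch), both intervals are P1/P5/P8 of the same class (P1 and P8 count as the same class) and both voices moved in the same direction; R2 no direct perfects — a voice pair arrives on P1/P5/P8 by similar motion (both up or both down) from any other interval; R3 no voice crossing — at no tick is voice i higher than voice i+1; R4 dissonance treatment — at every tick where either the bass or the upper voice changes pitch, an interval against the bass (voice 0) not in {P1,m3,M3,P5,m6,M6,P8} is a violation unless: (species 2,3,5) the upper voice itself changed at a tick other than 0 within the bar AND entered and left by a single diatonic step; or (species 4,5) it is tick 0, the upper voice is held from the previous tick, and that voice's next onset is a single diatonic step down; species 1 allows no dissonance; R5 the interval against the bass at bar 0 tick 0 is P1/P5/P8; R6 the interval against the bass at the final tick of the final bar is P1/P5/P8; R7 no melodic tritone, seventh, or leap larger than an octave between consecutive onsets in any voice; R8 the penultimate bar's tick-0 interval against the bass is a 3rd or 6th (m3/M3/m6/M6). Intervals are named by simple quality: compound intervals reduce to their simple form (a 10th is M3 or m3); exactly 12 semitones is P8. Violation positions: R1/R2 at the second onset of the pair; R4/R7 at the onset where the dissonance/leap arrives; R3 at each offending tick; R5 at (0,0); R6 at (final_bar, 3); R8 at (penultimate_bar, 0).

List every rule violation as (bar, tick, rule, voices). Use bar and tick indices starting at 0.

bar 0: v0=D3 v1=D4 v2=F4 v3=A4 downbeat P5
bar 1: v0=E3 v1=C4 v2=B3 v3=G4 downbeat m3
bar 2: v0=D3 v1=F3 v2=F4 v3=F4 downbeat m3
bar 3: v0=E3 v1=C4 v2=E4 v3=B4 downbeat P5
bar 4: v0=D3 v1=F3 v2=D4 v3=A4 downbeat P5
bar 5: v0=E3 v1=G3 v2=D4 v3=G4 downbeat m3
bar 6: v0=C3 v1=E3 v2=E4 v3=B3 downbeat M7
bar 7: v0=C3 v1=A3 v2=C4 v3=E4 downbeat M3
bar 8: v0=D3 v1=D4 v2=F4 v3=A4 downbeat P5
  -> R5 @ bar 0 tick 0 v(0, 2): opens on m3
  -> R1 @ bar 1 tick 0 v(1, 3): D4/A4 P5 -> C4/G4 P5 similar
  -> R3 @ bar 1 tick 0 v(1, 2): C4 above B3
  -> R7 @ bar 1 tick 0 v(2,): F4->B3 leap 6st
  -> R3 @ bar 1 tick 1 v(1, 2): C4 above B3
  -> R3 @ bar 1 tick 2 v(1, 2): C4 above B3
  -> R3 @ bar 1 tick 3 v(1, 2): C4 above B3
  -> R2 @ bar 2 tick 0 v(1, 3): C4/G4 P5 -> F3/F4 P8 similar
  -> R7 @ bar 2 tick 0 v(2,): B3->F4 leap 6st
  -> R2 @ bar 3 tick 0 v(0, 3): D3/F4 m3 -> E3/B4 P5 similar
  -> R7 @ bar 3 tick 0 v(3,): F4->B4 leap 6st
  -> R1 @ bar 4 tick 0 v(0, 2): E3/E4 P8 -> D3/D4 P8 similar
  -> R1 @ bar 4 tick 0 v(0, 3): E3/B4 P5 -> D3/A4 P5 similar
  -> R1 @ bar 4 tick 0 v(2, 3): E4/B4 P5 -> D4/A4 P5 similar
  -> R4 @ bar 5 tick 0 v(0, 2): E3/D4 m7 untreated
  -> R2 @ bar 6 tick 0 v(1, 3): G3/G4 P8 -> E3/B3 P5 similar
  -> R3 @ bar 6 tick 0 v(2, 3): E4 above B3
  -> R4 @ bar 6 tick 0 v(0, 3): C3/B3 M7 untreated
  -> R3 @ bar 6 tick 1 v(2, 3): E4 above B3
  -> R3 @ bar 6 tick 2 v(2, 3): E4 above B3
  -> R3 @ bar 6 tick 3 v(2, 3): E4 above B3
  -> R1 @ bar 7 tick 0 v(1, 3): E3/B3 P5 -> A3/E4 P5 similar
  -> R8 @ bar 7 tick 0 v(0, 2): penult P8 not 3rd/6th
  -> R1 @ bar 8 tick 0 v(1, 3): A3/E4 P5 -> D4/A4 P5 similar
  -> R2 @ bar 8 tick 0 v(0, 1): C3/A3 M6 -> D3/D4 P8 similar
  -> R2 @ bar 8 tick 0 v(0, 3): C3/E4 M3 -> D3/A4 P5 similar
  -> R6 @ bar 8 tick 3 v(0, 2): closes on m3

(0, 0, R5, (0, 2))
(1, 0, R1, (1, 3))
(1, 0, R3, (1, 2))
(1, 0, R7, (2,))
(1, 1, R3, (1, 2))
(1, 2, R3, (1, 2))
(1, 3, R3, (1, 2))
(2, 0, R2, (1, 3))
(2, 0, R7, (2,))
(3, 0, R2, (0, 3))
(3, 0, R7, (3,))
(4, 0, R1, (0, 2))
(4, 0, R1, (0, 3))
(4, 0, R1, (2, 3))
(5, 0, R4, (0, 2))
(6, 0, R2, (1, 3))
(6, 0, R3, (2, 3))
(6, 0, R4, (0, 3))
(6, 1, R3, (2, 3))
(6, 2, R3, (2, 3))
(6, 3, R3, (2, 3))
(7, 0, R1, (1, 3))
(7, 0, R8, (0, 2))
(8, 0, R1, (1, 3))
(8, 0, R2, (0, 1))
(8, 0, R2, (0, 3))
(8, 3, R6, (0, 2))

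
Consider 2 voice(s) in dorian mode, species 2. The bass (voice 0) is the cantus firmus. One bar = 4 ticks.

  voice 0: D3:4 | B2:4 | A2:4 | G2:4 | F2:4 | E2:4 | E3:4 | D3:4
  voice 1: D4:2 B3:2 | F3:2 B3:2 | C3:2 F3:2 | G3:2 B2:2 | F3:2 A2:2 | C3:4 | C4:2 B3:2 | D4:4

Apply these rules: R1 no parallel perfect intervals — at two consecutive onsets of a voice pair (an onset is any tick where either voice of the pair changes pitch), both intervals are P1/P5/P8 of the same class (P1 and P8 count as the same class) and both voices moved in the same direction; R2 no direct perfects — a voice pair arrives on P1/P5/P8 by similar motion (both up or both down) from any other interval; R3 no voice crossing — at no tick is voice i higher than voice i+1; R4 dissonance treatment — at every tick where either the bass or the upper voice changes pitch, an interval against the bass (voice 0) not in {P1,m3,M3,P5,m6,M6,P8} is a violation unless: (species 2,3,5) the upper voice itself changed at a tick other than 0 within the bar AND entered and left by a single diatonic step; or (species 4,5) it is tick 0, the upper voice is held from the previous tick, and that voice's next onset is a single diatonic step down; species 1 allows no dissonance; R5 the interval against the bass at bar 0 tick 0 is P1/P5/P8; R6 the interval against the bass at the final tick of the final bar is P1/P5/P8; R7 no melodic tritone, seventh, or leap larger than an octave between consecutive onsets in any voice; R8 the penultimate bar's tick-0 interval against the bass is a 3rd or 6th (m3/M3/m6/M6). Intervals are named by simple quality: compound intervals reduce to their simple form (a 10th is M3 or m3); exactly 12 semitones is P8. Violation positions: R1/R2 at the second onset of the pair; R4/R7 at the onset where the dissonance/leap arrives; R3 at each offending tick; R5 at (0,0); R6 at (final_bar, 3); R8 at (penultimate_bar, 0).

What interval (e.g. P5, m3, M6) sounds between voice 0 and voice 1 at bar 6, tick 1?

m6

voice 0=E3 voice 1=C4 -> m6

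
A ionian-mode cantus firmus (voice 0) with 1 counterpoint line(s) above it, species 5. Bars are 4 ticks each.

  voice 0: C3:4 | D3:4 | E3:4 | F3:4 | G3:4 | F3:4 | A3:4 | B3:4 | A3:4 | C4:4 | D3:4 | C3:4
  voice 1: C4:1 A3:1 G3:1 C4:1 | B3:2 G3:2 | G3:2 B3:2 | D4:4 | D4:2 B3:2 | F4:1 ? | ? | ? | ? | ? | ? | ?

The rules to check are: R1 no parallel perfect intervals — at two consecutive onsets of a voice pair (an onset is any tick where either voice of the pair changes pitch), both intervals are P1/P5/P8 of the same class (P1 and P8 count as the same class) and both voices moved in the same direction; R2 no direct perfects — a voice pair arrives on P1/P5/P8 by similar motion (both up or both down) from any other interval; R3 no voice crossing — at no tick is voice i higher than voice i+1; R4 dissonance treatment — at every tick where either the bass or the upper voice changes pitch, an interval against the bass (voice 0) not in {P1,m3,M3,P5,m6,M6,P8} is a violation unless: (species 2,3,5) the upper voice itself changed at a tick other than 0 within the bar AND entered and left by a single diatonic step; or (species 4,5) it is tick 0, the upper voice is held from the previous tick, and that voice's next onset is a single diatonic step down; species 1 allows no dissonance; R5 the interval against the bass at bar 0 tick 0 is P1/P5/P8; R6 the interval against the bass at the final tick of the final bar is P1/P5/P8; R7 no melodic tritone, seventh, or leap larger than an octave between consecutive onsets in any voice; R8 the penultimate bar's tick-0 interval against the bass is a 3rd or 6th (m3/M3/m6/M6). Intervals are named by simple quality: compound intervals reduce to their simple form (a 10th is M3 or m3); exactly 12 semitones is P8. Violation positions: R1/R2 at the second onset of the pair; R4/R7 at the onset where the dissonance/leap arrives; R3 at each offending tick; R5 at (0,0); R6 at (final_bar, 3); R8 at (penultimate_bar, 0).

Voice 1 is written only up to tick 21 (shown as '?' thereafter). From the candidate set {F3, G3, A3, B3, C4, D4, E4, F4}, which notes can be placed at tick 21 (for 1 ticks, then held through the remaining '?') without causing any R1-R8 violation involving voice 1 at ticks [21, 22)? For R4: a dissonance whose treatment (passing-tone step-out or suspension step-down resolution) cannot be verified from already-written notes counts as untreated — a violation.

F3: legal
G3: violates R4,R7
A3: legal
B3: violates R4,R7
C4: legal
D4: legal
E4: violates R4
F4: legal

{A3, C4, D4, F3, F4}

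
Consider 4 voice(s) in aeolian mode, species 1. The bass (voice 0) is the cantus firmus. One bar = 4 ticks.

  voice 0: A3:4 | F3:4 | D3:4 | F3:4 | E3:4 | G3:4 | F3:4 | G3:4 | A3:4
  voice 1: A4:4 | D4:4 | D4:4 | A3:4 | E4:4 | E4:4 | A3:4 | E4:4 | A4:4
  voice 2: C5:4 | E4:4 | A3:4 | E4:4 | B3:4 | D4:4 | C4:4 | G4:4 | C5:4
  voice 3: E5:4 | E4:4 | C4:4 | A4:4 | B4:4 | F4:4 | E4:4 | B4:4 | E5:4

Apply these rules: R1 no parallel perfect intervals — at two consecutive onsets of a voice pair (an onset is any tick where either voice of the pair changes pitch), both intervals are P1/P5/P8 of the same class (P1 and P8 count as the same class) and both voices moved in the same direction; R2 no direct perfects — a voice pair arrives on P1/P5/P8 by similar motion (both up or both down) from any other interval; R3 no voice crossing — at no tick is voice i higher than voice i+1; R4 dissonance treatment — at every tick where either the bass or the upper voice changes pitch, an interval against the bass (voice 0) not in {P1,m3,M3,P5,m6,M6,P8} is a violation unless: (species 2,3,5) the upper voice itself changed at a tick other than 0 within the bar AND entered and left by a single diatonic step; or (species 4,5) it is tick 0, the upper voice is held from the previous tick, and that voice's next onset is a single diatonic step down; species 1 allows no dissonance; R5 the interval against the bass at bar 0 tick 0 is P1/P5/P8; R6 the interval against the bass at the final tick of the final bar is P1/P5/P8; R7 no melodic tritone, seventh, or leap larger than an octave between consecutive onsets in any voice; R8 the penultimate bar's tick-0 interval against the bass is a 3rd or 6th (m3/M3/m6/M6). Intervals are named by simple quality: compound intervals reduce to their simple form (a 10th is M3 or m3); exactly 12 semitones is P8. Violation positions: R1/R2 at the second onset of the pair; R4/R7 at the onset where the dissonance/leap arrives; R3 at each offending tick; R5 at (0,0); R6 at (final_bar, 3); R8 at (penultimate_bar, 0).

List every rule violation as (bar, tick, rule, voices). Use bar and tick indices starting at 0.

bar 0: v0=A3 v1=A4 v2=C5 v3=E5 downbeat P5
bar 1: v0=F3 v1=D4 v2=E4 v3=E4 downbeat M7
bar 2: v0=D3 v1=D4 v2=A3 v3=C4 downbeat m7
bar 3: v0=F3 v1=A3 v2=E4 v3=A4 downbeat M3
bar 4: v0=E3 v1=E4 v2=B3 v3=B4 downbeat P5
bar 5: v0=G3 v1=E4 v2=D4 v3=F4 downbeat m7
bar 6: v0=F3 v1=A3 v2=C4 v3=E4 downbeat M7
bar 7: v0=G3 v1=E4 v2=G4 v3=B4 downbeat M3
bar 8: v0=A3 v1=A4 v2=C5 v3=E5 downbeat P5
  -> R5 @ bar 0 tick 0 v(0, 2): opens on m3
  -> R2 @ bar 1 tick 0 v(2, 3): C5/E5 M3 -> E4/E4 P1 similar
  -> R4 @ bar 1 tick 0 v(0, 2): F3/E4 M7 untreated
  -> R4 @ bar 1 tick 0 v(0, 3): F3/E4 M7 untreated
  -> R2 @ bar 2 tick 0 v(0, 2): F3/E4 M7 -> D3/A3 P5 similar
  -> R3 @ bar 2 tick 0 v(1, 2): D4 above A3
  -> R4 @ bar 2 tick 0 v(0, 3): D3/C4 m7 untreated
  -> R3 @ bar 2 tick 1 v(1, 2): D4 above A3
  -> R3 @ bar 2 tick 2 v(1, 2): D4 above A3
  -> R3 @ bar 2 tick 3 v(1, 2): D4 above A3
  -> R4 @ bar 3 tick 0 v(0, 2): F3/E4 M7 untreated
  -> R2 @ bar 4 tick 0 v(0, 2): F3/E4 M7 -> E3/B3 P5 similar
  -> R2 @ bar 4 tick 0 v(1, 3): A3/A4 P8 -> E4/B4 P5 similar
  -> R3 @ bar 4 tick 0 v(1, 2): E4 above B3
  -> R3 @ bar 4 tick 1 v(1, 2): E4 above B3
  -> R3 @ bar 4 tick 2 v(1, 2): E4 above B3
  -> R3 @ bar 4 tick 3 v(1, 2): E4 above B3
  -> R1 @ bar 5 tick 0 v(0, 2): E3/B3 P5 -> G3/D4 P5 similar
  -> R3 @ bar 5 tick 0 v(1, 2): E4 above D4
  -> R4 @ bar 5 tick 0 v(0, 3): G3/F4 m7 untreated
  -> R7 @ bar 5 tick 0 v(3,): B4->F4 leap 6st
  -> R3 @ bar 5 tick 1 v(1, 2): E4 above D4
  -> R3 @ bar 5 tick 2 v(1, 2): E4 above D4
  -> R3 @ bar 5 tick 3 v(1, 2): E4 above D4
  -> R1 @ bar 6 tick 0 v(0, 2): G3/D4 P5 -> F3/C4 P5 similar
  -> R2 @ bar 6 tick 0 v(1, 3): E4/F4 m2 -> A3/E4 P5 similar
  -> R4 @ bar 6 tick 0 v(0, 3): F3/E4 M7 untreated
  -> R1 @ bar 7 tick 0 v(1, 3): A3/E4 P5 -> E4/B4 P5 similar
  -> R2 @ bar 7 tick 0 v(0, 2): F3/C4 P5 -> G3/G4 P8 similar
  -> R8 @ bar 7 tick 0 v(0, 2): penult P8 not 3rd/6th
  -> R1 @ bar 8 tick 0 v(1, 3): E4/B4 P5 -> A4/E5 P5 similar
  -> R2 @ bar 8 tick 0 v(0, 1): G3/E4 M6 -> A3/A4 P8 similar
  -> R2 @ bar 8 tick 0 v(0, 3): G3/B4 M3 -> A3/E5 P5 similar
  -> R6 @ bar 8 tick 3 v(0, 2): closes on m3

(0, 0, R5, (0, 2))
(1, 0, R2, (2, 3))
(1, 0, R4, (0, 2))
(1, 0, R4, (0, 3))
(2, 0, R2, (0, 2))
(2, 0, R3, (1, 2))
(2, 0, R4, (0, 3))
(2, 1, R3, (1, 2))
(2, 2, R3, (1, 2))
(2, 3, R3, (1, 2))
(3, 0, R4, (0, 2))
(4, 0, R2, (0, 2))
(4, 0, R2, (1, 3))
(4, 0, R3, (1, 2))
(4, 1, R3, (1, 2))
(4, 2, R3, (1, 2))
(4, 3, R3, (1, 2))
(5, 0, R1, (0, 2))
(5, 0, R3, (1, 2))
(5, 0, R4, (0, 3))
(5, 0, R7, (3,))
(5, 1, R3, (1, 2))
(5, 2, R3, (1, 2))
(5, 3, R3, (1, 2))
(6, 0, R1, (0, 2))
(6, 0, R2, (1, 3))
(6, 0, R4, (0, 3))
(7, 0, R1, (1, 3))
(7, 0, R2, (0, 2))
(7, 0, R8, (0, 2))
(8, 0, R1, (1, 3))
(8, 0, R2, (0, 1))
(8, 0, R2, (0, 3))
(8, 3, R6, (0, 2))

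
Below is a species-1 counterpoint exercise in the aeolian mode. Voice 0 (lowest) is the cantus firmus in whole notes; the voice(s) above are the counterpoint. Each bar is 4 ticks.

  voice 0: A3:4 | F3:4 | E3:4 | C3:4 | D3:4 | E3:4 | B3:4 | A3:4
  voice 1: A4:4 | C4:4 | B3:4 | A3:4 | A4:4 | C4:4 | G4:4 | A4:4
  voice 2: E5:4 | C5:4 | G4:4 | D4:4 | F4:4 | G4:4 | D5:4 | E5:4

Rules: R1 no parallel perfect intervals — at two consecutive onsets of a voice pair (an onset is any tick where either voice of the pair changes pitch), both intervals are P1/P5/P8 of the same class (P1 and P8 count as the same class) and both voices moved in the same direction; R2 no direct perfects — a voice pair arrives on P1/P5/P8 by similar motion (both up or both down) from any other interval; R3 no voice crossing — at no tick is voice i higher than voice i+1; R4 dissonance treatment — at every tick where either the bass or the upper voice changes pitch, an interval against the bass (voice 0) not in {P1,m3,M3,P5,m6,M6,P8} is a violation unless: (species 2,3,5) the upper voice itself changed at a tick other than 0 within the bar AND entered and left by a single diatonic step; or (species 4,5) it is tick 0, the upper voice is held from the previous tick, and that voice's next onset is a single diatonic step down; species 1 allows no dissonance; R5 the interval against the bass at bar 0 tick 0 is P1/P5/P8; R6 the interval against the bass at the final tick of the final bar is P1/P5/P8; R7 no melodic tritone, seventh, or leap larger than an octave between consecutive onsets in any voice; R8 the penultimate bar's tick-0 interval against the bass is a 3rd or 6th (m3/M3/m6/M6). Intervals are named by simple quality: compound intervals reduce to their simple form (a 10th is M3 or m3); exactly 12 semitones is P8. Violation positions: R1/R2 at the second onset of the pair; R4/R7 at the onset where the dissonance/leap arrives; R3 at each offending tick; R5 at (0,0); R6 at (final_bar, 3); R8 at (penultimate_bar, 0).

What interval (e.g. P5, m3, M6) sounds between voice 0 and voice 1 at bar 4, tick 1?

voice 0=D3 voice 1=A4 -> P5

P5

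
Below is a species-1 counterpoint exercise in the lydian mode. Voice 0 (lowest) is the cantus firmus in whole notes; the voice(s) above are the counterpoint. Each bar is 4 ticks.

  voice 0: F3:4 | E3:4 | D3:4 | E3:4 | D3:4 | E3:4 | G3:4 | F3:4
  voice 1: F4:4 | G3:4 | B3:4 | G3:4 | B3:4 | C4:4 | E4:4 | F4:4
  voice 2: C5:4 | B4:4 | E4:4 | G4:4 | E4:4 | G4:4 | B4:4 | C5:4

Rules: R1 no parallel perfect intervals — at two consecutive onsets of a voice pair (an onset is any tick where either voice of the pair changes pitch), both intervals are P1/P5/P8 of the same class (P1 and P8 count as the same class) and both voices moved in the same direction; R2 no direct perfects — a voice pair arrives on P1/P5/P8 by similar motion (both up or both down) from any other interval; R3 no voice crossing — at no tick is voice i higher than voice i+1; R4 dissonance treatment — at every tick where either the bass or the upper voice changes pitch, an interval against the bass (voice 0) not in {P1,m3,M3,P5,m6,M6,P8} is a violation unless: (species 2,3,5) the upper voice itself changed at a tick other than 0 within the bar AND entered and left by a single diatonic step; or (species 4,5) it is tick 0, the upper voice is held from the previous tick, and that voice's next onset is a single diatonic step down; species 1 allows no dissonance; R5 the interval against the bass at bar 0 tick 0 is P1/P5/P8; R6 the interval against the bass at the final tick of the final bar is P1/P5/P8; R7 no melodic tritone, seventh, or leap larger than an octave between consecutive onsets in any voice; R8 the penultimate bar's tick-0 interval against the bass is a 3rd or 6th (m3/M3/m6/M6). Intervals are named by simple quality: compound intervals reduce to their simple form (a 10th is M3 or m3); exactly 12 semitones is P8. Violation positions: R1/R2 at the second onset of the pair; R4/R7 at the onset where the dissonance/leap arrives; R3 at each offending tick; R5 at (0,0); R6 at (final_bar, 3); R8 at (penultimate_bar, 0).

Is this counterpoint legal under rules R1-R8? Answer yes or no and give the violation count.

bar 0: v0=F3 v1=F4 v2=C5 (P5)
bar 1: v0=E3 v1=G3 v2=B4 (P5)
bar 2: v0=D3 v1=B3 v2=E4 (M2)
bar 3: v0=E3 v1=G3 v2=G4 (m3)
bar 4: v0=D3 v1=B3 v2=E4 (M2)
bar 5: v0=E3 v1=C4 v2=G4 (m3)
bar 6: v0=G3 v1=E4 v2=B4 (M3)
bar 7: v0=F3 v1=F4 v2=C5 (P5)
  R1 @ bar1.0: F3/C5 P5 -> E3/B4 P5 similar
  R7 @ bar1.0: F4->G3 leap 10st
  R4 @ bar2.0: D3/E4 M2 untreated
  R4 @ bar4.0: D3/E4 M2 untreated
  R2 @ bar5.0: B3/E4 P4 -> C4/G4 P5 similar
  R1 @ bar6.0: C4/G4 P5 -> E4/B4 P5 similar
  R1 @ bar7.0: E4/B4 P5 -> F4/C5 P5 similar

No (7 violations)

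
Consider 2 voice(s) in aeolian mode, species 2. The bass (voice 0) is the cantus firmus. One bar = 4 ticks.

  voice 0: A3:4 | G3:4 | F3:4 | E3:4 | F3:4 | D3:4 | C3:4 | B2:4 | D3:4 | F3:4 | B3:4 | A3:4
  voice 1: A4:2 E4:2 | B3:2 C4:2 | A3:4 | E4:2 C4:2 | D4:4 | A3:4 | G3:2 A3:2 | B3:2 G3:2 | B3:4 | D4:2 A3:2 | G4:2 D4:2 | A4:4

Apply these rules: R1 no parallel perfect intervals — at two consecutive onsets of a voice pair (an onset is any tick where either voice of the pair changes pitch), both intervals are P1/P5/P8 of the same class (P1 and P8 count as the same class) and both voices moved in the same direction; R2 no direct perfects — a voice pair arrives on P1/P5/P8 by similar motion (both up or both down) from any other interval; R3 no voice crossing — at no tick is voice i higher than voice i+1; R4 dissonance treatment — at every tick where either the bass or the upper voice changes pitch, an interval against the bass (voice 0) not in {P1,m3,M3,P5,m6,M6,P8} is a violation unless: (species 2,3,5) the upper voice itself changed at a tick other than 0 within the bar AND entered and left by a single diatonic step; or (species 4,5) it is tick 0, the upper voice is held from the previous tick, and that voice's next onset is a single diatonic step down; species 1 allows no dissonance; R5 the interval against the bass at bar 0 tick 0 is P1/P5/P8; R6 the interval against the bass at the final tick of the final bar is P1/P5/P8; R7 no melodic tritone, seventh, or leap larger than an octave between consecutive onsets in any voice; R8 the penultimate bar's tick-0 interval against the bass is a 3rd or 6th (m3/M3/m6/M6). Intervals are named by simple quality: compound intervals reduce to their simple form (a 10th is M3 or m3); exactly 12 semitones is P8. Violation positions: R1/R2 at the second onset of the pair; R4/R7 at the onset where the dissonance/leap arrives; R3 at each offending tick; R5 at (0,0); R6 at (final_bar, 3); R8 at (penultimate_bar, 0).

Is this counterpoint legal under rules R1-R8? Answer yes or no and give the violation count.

No (5 violations)

bar 0: v0=A3 v1=A4 (P8)
bar 1: v0=G3 v1=B3 (M3)
bar 2: v0=F3 v1=A3 (M3)
bar 3: v0=E3 v1=E4 (P8)
bar 4: v0=F3 v1=D4 (M6)
bar 5: v0=D3 v1=A3 (P5)
bar 6: v0=C3 v1=G3 (P5)
bar 7: v0=B2 v1=B3 (P8)
bar 8: v0=D3 v1=B3 (M6)
bar 9: v0=F3 v1=D4 (M6)
bar 10: v0=B3 v1=G4 (m6)
bar 11: v0=A3 v1=A4 (P8)
  R4 @ bar1.2: G3/C4 P4 untreated
  R2 @ bar5.0: F3/D4 M6 -> D3/A3 P5 similar
  R1 @ bar6.0: D3/A3 P5 -> C3/G3 P5 similar
  R7 @ bar10.0: F3->B3 leap 6st
  R7 @ bar10.0: A3->G4 leap 10st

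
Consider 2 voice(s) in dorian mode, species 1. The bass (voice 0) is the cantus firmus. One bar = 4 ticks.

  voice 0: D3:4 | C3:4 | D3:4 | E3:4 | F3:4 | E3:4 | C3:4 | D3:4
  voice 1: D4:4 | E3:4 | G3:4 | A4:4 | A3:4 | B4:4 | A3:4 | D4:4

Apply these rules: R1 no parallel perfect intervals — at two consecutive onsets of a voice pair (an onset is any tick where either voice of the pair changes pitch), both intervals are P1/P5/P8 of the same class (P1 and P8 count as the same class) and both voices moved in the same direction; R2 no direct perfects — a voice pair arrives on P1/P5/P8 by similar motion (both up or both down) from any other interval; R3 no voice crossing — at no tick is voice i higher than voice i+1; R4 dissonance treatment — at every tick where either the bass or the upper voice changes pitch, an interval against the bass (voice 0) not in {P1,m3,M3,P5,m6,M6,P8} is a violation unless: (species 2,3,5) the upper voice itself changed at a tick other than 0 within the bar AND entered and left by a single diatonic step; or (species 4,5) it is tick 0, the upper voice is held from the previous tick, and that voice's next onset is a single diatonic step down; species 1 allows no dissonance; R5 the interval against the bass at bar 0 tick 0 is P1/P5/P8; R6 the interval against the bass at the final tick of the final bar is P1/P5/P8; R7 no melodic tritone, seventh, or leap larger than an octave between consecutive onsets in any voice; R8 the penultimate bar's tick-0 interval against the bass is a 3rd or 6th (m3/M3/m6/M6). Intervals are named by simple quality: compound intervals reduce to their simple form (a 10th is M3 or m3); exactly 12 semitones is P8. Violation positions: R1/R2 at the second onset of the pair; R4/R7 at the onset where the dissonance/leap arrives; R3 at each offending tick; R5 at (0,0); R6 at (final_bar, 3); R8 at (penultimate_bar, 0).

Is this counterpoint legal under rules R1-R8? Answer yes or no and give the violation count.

bar 0: v0=D3 v1=D4 (P8)
bar 1: v0=C3 v1=E3 (M3)
bar 2: v0=D3 v1=G3 (P4)
bar 3: v0=E3 v1=A4 (P4)
bar 4: v0=F3 v1=A3 (M3)
bar 5: v0=E3 v1=B4 (P5)
bar 6: v0=C3 v1=A3 (M6)
bar 7: v0=D3 v1=D4 (P8)
  R7 @ bar1.0: D4->E3 leap 10st
  R4 @ bar2.0: D3/G3 P4 untreated
  R4 @ bar3.0: E3/A4 P4 untreated
  R7 @ bar3.0: G3->A4 leap 14st
  R7 @ bar5.0: A3->B4 leap 14st
  R7 @ bar6.0: B4->A3 leap 14st
  R2 @ bar7.0: C3/A3 M6 -> D3/D4 P8 similar

No (7 violations)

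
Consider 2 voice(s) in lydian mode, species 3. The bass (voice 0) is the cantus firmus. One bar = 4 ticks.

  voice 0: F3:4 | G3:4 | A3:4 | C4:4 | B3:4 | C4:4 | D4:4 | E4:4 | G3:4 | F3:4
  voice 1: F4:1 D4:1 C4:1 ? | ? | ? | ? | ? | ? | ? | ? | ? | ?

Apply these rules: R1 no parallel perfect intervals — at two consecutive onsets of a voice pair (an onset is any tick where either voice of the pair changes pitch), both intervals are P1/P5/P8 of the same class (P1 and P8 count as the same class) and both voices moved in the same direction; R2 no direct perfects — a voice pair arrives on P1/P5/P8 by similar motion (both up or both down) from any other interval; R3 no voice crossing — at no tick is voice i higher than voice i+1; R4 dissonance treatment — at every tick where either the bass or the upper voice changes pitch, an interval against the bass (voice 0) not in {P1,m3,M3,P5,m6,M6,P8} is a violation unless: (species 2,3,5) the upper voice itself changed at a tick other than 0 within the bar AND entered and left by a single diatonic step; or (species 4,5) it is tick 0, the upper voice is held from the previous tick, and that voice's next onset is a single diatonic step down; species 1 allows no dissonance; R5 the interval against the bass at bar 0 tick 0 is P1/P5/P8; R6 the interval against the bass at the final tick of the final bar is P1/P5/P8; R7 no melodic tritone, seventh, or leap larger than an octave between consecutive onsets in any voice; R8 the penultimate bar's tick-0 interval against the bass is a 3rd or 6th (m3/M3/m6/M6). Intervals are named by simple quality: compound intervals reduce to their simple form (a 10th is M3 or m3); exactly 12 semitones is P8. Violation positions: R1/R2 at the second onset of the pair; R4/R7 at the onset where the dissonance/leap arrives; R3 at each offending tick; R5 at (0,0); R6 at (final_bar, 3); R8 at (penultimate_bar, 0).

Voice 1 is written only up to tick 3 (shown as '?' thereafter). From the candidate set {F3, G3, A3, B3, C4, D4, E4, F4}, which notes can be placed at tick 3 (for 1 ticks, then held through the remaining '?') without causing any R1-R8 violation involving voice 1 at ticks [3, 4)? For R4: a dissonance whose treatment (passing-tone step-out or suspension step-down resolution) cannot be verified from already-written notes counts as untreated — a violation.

{A3, C4, D4, F3, F4}

F3: legal
G3: violates R4
A3: legal
B3: violates R4
C4: legal
D4: legal
E4: violates R4
F4: legal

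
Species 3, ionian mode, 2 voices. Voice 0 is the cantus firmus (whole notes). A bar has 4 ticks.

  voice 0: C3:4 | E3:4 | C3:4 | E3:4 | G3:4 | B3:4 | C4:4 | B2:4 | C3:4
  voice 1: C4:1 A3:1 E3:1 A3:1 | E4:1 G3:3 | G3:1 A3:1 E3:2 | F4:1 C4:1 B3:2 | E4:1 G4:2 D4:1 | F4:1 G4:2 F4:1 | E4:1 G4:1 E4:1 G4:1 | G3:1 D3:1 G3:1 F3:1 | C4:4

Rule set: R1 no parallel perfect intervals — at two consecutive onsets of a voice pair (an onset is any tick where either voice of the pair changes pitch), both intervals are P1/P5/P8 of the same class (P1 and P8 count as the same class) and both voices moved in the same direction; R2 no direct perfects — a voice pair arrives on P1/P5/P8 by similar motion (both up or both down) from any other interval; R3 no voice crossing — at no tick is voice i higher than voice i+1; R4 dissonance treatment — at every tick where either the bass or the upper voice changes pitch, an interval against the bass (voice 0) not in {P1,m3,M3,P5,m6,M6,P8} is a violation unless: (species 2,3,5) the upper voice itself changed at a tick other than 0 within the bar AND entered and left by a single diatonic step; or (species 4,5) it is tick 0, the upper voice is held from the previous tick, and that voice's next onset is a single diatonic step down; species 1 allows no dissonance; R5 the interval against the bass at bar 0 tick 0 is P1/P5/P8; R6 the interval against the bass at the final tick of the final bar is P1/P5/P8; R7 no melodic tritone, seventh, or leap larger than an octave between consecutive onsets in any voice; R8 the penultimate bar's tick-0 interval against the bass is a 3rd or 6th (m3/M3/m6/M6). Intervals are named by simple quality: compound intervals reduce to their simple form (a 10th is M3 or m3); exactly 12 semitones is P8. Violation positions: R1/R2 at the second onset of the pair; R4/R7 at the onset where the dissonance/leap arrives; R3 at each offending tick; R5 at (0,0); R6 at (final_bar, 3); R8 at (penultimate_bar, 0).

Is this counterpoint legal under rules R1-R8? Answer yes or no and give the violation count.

No (7 violations)

bar 0: v0=C3 v1=C4 (P8)
bar 1: v0=E3 v1=E4 (P8)
bar 2: v0=C3 v1=G3 (P5)
bar 3: v0=E3 v1=F4 (m2)
bar 4: v0=G3 v1=E4 (M6)
bar 5: v0=B3 v1=F4 (TT)
bar 6: v0=C4 v1=E4 (M3)
bar 7: v0=B2 v1=G3 (m6)
bar 8: v0=C3 v1=C4 (P8)
  R2 @ bar1.0: C3/A3 M6 -> E3/E4 P8 similar
  R4 @ bar3.0: E3/F4 m2 untreated
  R7 @ bar3.0: E3->F4 leap 13st
  R4 @ bar5.0: B3/F4 TT untreated
  R7 @ bar7.0: C4->B2 leap 13st
  R4 @ bar7.3: B2/F3 TT untreated
  R2 @ bar8.0: B2/F3 TT -> C3/C4 P8 similar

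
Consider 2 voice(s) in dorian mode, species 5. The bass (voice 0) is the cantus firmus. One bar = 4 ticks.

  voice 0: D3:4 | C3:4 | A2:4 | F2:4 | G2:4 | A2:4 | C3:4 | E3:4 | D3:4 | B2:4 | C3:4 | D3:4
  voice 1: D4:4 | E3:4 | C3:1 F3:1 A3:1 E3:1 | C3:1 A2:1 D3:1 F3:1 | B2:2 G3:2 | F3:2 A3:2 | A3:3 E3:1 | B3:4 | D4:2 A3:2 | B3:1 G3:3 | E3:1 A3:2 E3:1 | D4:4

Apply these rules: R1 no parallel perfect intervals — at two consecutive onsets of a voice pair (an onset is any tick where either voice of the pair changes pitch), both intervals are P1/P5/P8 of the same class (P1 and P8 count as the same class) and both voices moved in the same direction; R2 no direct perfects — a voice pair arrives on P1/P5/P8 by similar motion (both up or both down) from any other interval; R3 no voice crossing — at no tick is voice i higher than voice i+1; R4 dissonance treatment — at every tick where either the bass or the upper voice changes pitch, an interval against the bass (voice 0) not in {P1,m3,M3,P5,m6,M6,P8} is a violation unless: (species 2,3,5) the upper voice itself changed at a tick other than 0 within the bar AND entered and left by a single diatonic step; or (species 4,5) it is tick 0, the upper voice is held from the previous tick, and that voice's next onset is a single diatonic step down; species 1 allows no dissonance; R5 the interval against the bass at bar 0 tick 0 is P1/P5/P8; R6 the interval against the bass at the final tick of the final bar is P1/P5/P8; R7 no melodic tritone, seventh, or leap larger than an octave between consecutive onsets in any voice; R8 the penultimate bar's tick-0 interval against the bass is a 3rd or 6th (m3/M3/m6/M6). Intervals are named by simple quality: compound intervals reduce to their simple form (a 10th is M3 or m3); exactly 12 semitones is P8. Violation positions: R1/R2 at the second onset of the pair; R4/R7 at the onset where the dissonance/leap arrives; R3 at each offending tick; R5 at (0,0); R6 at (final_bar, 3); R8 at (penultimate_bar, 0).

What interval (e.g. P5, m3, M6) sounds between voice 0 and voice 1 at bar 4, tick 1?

voice 0=G2 voice 1=B2 -> M3

M3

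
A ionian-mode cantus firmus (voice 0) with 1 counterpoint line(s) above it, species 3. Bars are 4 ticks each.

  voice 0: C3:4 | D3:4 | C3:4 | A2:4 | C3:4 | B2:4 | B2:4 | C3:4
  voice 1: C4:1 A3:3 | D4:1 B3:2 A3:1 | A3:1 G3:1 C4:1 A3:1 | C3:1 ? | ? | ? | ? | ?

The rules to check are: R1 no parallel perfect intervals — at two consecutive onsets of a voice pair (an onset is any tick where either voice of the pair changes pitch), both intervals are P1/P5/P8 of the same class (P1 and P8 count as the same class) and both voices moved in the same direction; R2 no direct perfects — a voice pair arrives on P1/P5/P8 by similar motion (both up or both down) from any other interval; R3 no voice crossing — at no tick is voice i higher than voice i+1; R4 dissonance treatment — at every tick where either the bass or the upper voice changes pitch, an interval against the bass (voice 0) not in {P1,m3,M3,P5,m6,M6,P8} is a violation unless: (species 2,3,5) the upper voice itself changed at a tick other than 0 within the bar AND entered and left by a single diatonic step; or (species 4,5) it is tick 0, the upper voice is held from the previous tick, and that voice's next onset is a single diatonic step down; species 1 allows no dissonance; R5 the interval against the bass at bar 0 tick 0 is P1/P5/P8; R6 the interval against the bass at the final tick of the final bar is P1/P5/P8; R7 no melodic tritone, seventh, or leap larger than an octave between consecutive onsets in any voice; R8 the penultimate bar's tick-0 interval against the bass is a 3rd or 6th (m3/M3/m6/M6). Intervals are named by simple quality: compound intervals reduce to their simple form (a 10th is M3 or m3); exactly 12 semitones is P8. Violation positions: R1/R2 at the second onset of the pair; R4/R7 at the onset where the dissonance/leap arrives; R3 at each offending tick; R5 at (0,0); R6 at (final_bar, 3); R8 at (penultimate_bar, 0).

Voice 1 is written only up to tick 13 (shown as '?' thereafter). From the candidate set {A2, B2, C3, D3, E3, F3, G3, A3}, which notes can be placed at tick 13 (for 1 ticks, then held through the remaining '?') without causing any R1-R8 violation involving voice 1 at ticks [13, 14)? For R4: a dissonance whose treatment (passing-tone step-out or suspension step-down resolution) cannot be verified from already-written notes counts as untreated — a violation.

{A2, A3, C3, E3, F3}

A2: legal
B2: violates R4
C3: legal
D3: violates R4
E3: legal
F3: legal
G3: violates R4
A3: legal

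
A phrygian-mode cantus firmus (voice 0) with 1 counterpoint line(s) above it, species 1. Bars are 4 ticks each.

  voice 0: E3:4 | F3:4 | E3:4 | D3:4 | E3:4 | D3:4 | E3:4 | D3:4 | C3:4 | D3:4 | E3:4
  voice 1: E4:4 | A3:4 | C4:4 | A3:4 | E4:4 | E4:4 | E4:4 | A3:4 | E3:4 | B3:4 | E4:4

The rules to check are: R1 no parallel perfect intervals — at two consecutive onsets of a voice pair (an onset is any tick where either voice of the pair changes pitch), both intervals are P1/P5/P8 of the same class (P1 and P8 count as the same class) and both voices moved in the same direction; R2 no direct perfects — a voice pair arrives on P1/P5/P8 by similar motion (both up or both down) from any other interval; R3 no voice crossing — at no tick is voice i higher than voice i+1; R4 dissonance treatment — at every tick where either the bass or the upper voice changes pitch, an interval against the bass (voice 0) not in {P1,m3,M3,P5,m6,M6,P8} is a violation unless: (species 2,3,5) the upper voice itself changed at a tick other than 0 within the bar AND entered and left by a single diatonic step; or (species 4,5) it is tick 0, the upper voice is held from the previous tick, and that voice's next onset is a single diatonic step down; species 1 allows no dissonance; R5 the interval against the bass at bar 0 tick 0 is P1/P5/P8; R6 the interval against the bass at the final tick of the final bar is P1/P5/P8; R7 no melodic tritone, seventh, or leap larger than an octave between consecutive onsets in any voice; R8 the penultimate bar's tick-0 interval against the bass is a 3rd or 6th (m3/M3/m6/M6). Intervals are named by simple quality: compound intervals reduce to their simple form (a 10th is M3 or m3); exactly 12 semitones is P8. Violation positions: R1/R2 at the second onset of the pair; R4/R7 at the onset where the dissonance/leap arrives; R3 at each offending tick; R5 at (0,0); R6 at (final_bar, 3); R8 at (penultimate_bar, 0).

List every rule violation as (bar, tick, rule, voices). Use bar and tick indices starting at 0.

bar 0: v0=E3 v1=E4 downbeat P8
bar 1: v0=F3 v1=A3 downbeat M3
bar 2: v0=E3 v1=C4 downbeat m6
bar 3: v0=D3 v1=A3 downbeat P5
bar 4: v0=E3 v1=E4 downbeat P8
bar 5: v0=D3 v1=E4 downbeat M2
bar 6: v0=E3 v1=E4 downbeat P8
bar 7: v0=D3 v1=A3 downbeat P5
bar 8: v0=C3 v1=E3 downbeat M3
bar 9: v0=D3 v1=B3 downbeat M6
bar 10: v0=E3 v1=E4 downbeat P8
  -> R2 @ bar 3 tick 0 v(0, 1): E3/C4 m6 -> D3/A3 P5 similar
  -> R2 @ bar 4 tick 0 v(0, 1): D3/A3 P5 -> E3/E4 P8 similar
  -> R4 @ bar 5 tick 0 v(0, 1): D3/E4 M2 untreated
  -> R2 @ bar 7 tick 0 v(0, 1): E3/E4 P8 -> D3/A3 P5 similar
  -> R2 @ bar 10 tick 0 v(0, 1): D3/B3 M6 -> E3/E4 P8 similar

(3, 0, R2, (0, 1))
(4, 0, R2, (0, 1))
(5, 0, R4, (0, 1))
(7, 0, R2, (0, 1))
(10, 0, R2, (0, 1))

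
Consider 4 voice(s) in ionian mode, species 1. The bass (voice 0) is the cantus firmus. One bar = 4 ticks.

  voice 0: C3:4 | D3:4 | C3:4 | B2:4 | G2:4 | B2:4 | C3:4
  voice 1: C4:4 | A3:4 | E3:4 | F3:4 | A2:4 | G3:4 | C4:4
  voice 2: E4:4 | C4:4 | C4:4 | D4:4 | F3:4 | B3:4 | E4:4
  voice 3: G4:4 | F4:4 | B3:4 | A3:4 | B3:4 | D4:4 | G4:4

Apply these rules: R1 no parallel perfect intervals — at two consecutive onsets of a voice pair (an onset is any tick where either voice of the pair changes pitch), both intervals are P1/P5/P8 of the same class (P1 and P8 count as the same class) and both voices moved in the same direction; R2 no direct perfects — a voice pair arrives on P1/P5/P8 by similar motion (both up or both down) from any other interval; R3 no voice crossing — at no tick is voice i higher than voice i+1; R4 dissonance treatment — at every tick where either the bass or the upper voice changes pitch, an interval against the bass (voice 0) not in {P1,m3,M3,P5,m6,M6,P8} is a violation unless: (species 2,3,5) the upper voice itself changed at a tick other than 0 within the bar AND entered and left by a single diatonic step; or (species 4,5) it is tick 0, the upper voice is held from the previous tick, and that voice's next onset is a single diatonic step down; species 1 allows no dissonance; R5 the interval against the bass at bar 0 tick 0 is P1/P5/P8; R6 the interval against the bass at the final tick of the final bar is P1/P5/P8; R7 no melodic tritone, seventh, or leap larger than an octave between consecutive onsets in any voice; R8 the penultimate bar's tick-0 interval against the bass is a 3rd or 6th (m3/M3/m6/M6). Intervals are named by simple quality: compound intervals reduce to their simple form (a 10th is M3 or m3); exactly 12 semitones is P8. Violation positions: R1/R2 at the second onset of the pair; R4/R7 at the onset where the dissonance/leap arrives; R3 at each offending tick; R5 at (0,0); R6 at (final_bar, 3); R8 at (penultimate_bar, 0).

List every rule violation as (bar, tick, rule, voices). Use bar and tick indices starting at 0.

bar 0: v0=C3 v1=C4 v2=E4 v3=G4 downbeat P5
bar 1: v0=D3 v1=A3 v2=C4 v3=F4 downbeat m3
bar 2: v0=C3 v1=E3 v2=C4 v3=B3 downbeat M7
bar 3: v0=B2 v1=F3 v2=D4 v3=A3 downbeat m7
bar 4: v0=G2 v1=A2 v2=F3 v3=B3 downbeat M3
bar 5: v0=B2 v1=G3 v2=B3 v3=D4 downbeat m3
bar 6: v0=C3 v1=C4 v2=E4 v3=G4 downbeat P5
  -> R5 @ bar 0 tick 0 v(0, 2): opens on M3
  -> R4 @ bar 1 tick 0 v(0, 2): D3/C4 m7 untreated
  -> R2 @ bar 2 tick 0 v(1, 3): A3/F4 m6 -> E3/B3 P5 similar
  -> R3 @ bar 2 tick 0 v(2, 3): C4 above B3
  -> R4 @ bar 2 tick 0 v(0, 3): C3/B3 M7 untreated
  -> R7 @ bar 2 tick 0 v(3,): F4->B3 leap 6st
  -> R3 @ bar 2 tick 1 v(2, 3): C4 above B3
  -> R3 @ bar 2 tick 2 v(2, 3): C4 above B3
  -> R3 @ bar 2 tick 3 v(2, 3): C4 above B3
  -> R3 @ bar 3 tick 0 v(2, 3): D4 above A3
  -> R4 @ bar 3 tick 0 v(0, 1): B2/F3 TT untreated
  -> R4 @ bar 3 tick 0 v(0, 3): B2/A3 m7 untreated
  -> R3 @ bar 3 tick 1 v(2, 3): D4 above A3
  -> R3 @ bar 3 tick 2 v(2, 3): D4 above A3
  -> R3 @ bar 3 tick 3 v(2, 3): D4 above A3
  -> R4 @ bar 4 tick 0 v(0, 1): G2/A2 M2 untreated
  -> R4 @ bar 4 tick 0 v(0, 2): G2/F3 m7 untreated
  -> R2 @ bar 5 tick 0 v(0, 2): G2/F3 m7 -> B2/B3 P8 similar
  -> R2 @ bar 5 tick 0 v(1, 3): A2/B3 M2 -> G3/D4 P5 similar
  -> R7 @ bar 5 tick 0 v(1,): A2->G3 leap 10st
  -> R7 @ bar 5 tick 0 v(2,): F3->B3 leap 6st
  -> R8 @ bar 5 tick 0 v(0, 2): penult P8 not 3rd/6th
  -> R1 @ bar 6 tick 0 v(1, 3): G3/D4 P5 -> C4/G4 P5 similar
  -> R2 @ bar 6 tick 0 v(0, 1): B2/G3 m6 -> C3/C4 P8 similar
  -> R2 @ bar 6 tick 0 v(0, 3): B2/D4 m3 -> C3/G4 P5 similar
  -> R6 @ bar 6 tick 3 v(0, 2): closes on M3

(0, 0, R5, (0, 2))
(1, 0, R4, (0, 2))
(2, 0, R2, (1, 3))
(2, 0, R3, (2, 3))
(2, 0, R4, (0, 3))
(2, 0, R7, (3,))
(2, 1, R3, (2, 3))
(2, 2, R3, (2, 3))
(2, 3, R3, (2, 3))
(3, 0, R3, (2, 3))
(3, 0, R4, (0, 1))
(3, 0, R4, (0, 3))
(3, 1, R3, (2, 3))
(3, 2, R3, (2, 3))
(3, 3, R3, (2, 3))
(4, 0, R4, (0, 1))
(4, 0, R4, (0, 2))
(5, 0, R2, (0, 2))
(5, 0, R2, (1, 3))
(5, 0, R7, (1,))
(5, 0, R7, (2,))
(5, 0, R8, (0, 2))
(6, 0, R1, (1, 3))
(6, 0, R2, (0, 1))
(6, 0, R2, (0, 3))
(6, 3, R6, (0, 2))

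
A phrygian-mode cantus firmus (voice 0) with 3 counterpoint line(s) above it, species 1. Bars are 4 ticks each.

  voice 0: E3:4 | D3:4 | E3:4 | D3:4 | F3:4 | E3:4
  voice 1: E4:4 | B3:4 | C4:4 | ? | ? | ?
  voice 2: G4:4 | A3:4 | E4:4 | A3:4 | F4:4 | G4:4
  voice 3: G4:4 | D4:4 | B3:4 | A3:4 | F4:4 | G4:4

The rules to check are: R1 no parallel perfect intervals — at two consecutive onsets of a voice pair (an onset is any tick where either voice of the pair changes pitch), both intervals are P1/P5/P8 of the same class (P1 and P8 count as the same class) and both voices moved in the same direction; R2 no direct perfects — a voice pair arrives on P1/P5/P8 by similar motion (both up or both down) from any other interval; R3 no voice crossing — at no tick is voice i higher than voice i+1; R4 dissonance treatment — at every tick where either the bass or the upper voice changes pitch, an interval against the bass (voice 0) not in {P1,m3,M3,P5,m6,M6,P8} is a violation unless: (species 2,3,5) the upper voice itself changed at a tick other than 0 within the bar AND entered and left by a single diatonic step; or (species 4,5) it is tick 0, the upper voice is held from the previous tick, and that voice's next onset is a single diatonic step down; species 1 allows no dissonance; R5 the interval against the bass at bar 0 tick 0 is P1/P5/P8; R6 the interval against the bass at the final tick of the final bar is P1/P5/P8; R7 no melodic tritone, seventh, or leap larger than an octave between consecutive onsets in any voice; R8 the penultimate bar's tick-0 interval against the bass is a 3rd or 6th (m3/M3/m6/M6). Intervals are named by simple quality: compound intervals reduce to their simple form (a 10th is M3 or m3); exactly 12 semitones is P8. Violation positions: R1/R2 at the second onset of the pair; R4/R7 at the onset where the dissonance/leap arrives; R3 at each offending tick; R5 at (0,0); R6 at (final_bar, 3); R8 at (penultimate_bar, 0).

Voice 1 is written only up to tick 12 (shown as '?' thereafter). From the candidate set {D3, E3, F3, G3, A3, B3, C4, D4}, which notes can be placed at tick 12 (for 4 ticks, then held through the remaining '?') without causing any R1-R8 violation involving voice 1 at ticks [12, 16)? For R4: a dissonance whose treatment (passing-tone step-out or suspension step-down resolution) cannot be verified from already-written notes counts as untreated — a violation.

D3: violates R2,R7
E3: violates R4
F3: legal
G3: violates R4
A3: violates R2
B3: violates R3
C4: violates R3,R4
D4: violates R3

{F3}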